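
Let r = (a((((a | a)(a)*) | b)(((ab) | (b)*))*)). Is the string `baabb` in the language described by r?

No split of baabb into u·v has a matching u and ((((a|a)(a)*)|b)(((ab)|(b)*))*) matching v.

no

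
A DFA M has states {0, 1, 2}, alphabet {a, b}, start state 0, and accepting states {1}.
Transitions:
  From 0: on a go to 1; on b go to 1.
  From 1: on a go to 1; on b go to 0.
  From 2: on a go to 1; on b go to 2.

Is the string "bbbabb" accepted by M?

accepted

0 --b--> 1
1 --b--> 0
0 --b--> 1
1 --a--> 1
1 --b--> 0
0 --b--> 1
End in state 1, which is an accepting state.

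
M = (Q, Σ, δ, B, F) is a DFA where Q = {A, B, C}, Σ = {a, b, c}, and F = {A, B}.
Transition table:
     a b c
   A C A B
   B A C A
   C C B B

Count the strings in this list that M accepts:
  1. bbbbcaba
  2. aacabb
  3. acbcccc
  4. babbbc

4

bbbbcaba: accepted
aacabb: accepted
acbcccc: accepted
babbbc: accepted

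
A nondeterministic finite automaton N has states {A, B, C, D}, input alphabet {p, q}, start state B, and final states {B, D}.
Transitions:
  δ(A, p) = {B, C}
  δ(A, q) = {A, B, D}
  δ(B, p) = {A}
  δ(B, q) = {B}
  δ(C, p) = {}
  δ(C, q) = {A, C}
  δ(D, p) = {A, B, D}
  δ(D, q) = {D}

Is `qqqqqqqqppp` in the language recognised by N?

rejected

Start: {B}
read q: {B}
read q: {B}
read q: {B}
read q: {B}
read q: {B}
read q: {B}
read q: {B}
read q: {B}
read p: {A}
read p: {B, C}
read p: {A}
Reachable ∩ accepting = {} — empty.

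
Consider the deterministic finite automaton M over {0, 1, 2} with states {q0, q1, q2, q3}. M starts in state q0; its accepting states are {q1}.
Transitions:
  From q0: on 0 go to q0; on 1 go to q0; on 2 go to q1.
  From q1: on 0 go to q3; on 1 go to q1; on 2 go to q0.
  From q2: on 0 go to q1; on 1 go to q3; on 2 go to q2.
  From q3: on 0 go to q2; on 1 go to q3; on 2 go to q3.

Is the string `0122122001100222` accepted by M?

accepted

q0 --0--> q0
q0 --1--> q0
q0 --2--> q1
q1 --2--> q0
q0 --1--> q0
q0 --2--> q1
q1 --2--> q0
q0 --0--> q0
q0 --0--> q0
q0 --1--> q0
q0 --1--> q0
q0 --0--> q0
q0 --0--> q0
q0 --2--> q1
q1 --2--> q0
q0 --2--> q1
End in state q1, which is an accepting state.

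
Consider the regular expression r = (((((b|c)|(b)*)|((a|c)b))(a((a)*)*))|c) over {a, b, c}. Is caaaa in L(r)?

yes

The left alternative ((((b|c)|(b)*)|((a|c)b))(a((a)*)*)) matches caaaa.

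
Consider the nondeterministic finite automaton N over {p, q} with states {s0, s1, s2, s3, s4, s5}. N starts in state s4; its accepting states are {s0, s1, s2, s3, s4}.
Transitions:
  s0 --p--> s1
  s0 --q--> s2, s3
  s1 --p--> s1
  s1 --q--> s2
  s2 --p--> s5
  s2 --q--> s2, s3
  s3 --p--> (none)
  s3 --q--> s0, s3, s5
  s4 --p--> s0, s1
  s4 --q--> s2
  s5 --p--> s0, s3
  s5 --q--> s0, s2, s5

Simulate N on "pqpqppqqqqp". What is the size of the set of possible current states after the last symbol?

4

Start: {s4}
read p: {s0, s1}
read q: {s2, s3}
read p: {s5}
read q: {s0, s2, s5}
read p: {s0, s1, s3, s5}
read p: {s0, s1, s3}
read q: {s0, s2, s3, s5}
read q: {s0, s2, s3, s5}
read q: {s0, s2, s3, s5}
read q: {s0, s2, s3, s5}
read p: {s0, s1, s3, s5}
Final reachable set {s0, s1, s3, s5} has 4 states.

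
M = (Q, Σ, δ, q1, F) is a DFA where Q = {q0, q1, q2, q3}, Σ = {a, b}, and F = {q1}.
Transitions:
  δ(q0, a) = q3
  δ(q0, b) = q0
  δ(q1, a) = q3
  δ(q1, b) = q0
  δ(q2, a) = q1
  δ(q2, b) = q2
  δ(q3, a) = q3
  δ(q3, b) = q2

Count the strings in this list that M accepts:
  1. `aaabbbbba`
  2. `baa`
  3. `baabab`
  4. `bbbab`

`aaabbbbba`: accepted
`baa`: rejected
`baabab`: rejected
`bbbab`: rejected

1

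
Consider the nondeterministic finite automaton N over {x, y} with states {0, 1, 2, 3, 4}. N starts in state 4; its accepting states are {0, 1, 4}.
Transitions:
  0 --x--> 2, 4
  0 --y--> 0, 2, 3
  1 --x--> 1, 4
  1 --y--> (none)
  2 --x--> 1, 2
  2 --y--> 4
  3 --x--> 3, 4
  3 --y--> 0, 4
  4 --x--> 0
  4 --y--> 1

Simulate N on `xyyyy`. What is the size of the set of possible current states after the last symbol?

Start: {4}
read x: {0}
read y: {0, 2, 3}
read y: {0, 2, 3, 4}
read y: {0, 1, 2, 3, 4}
read y: {0, 1, 2, 3, 4}
Final reachable set {0, 1, 2, 3, 4} has 5 states.

5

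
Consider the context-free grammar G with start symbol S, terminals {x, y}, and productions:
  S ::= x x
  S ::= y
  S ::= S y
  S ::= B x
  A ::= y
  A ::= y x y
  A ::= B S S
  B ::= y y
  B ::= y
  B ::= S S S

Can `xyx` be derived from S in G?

no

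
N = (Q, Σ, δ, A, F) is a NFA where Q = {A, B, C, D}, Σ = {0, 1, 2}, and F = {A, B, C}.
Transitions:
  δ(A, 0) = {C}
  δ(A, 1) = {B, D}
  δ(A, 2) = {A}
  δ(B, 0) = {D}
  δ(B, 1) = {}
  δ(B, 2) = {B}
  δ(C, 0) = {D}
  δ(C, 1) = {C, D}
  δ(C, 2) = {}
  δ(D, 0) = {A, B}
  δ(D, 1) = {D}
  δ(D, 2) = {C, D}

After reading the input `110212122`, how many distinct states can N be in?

2

Start: {A}
read 1: {B, D}
read 1: {D}
read 0: {A, B}
read 2: {A, B}
read 1: {B, D}
read 2: {B, C, D}
read 1: {C, D}
read 2: {C, D}
read 2: {C, D}
Final reachable set {C, D} has 2 states.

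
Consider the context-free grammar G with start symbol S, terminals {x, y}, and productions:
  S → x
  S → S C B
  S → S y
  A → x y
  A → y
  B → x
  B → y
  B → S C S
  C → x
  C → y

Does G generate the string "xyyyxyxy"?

S ⇒ SCB ⇒ SCBCB ⇒ SyCBCB ⇒ SyyCBCB ⇒ SyyyCBCB ⇒ xyyyCBCB ⇒ xyyyxBCB ⇒ xyyyxyCB ⇒ xyyyxyxB ⇒ xyyyxyxy

yes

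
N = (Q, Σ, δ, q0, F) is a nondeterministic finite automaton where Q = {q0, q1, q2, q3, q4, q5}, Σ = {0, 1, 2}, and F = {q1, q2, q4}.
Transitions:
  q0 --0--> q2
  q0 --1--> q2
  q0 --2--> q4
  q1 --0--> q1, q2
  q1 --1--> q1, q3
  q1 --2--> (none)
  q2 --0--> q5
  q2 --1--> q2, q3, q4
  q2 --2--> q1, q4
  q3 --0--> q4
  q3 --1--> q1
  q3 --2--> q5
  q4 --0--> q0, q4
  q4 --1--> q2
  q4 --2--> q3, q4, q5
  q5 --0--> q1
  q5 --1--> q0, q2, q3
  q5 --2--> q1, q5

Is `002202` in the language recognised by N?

accepted

Start: {q0}
read 0: {q2}
read 0: {q5}
read 2: {q1, q5}
read 2: {q1, q5}
read 0: {q1, q2}
read 2: {q1, q4}
Reachable ∩ accepting = {q1, q4} — nonempty.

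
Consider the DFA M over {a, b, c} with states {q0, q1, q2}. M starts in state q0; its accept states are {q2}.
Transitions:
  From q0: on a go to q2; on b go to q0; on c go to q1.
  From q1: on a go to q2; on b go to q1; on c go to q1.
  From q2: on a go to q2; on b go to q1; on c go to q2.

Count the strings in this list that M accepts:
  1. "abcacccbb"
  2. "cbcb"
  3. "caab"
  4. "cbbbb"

0

"abcacccbb": rejected
"cbcb": rejected
"caab": rejected
"cbbbb": rejected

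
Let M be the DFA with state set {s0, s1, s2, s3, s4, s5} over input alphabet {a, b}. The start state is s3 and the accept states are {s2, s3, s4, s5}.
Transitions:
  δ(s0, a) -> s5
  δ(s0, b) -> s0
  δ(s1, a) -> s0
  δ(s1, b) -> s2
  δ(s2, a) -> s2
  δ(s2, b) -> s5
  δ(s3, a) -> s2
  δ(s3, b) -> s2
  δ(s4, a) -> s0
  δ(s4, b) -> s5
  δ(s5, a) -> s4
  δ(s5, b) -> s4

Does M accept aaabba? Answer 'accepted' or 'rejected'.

rejected

s3 --a--> s2
s2 --a--> s2
s2 --a--> s2
s2 --b--> s5
s5 --b--> s4
s4 --a--> s0
End in state s0, which is not an accepting state.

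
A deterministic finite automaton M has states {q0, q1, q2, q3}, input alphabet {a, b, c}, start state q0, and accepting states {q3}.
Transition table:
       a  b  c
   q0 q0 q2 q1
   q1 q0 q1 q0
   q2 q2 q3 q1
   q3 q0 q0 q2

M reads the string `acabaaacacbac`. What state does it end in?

q1

q0 --a--> q0
q0 --c--> q1
q1 --a--> q0
q0 --b--> q2
q2 --a--> q2
q2 --a--> q2
q2 --a--> q2
q2 --c--> q1
q1 --a--> q0
q0 --c--> q1
q1 --b--> q1
q1 --a--> q0
q0 --c--> q1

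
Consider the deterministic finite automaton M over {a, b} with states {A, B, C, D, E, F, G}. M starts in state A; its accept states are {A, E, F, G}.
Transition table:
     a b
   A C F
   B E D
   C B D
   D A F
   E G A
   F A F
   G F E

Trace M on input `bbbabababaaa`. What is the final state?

B

A --b--> F
F --b--> F
F --b--> F
F --a--> A
A --b--> F
F --a--> A
A --b--> F
F --a--> A
A --b--> F
F --a--> A
A --a--> C
C --a--> B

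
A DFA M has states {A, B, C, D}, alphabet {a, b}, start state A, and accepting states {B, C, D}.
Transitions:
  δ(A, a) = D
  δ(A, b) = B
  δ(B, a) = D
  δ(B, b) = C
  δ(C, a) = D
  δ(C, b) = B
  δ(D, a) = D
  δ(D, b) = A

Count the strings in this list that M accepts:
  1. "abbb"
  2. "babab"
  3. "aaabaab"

1

"abbb": accepted
"babab": rejected
"aaabaab": rejected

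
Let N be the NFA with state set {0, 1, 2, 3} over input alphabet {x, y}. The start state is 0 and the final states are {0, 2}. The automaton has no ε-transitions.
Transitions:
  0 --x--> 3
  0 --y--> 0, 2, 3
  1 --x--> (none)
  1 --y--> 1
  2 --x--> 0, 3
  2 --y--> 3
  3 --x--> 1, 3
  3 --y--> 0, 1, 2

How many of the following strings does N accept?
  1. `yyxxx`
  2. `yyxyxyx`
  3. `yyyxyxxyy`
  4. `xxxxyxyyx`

3

`yyxxx`: rejected
`yyxyxyx`: accepted
`yyyxyxxyy`: accepted
`xxxxyxyyx`: accepted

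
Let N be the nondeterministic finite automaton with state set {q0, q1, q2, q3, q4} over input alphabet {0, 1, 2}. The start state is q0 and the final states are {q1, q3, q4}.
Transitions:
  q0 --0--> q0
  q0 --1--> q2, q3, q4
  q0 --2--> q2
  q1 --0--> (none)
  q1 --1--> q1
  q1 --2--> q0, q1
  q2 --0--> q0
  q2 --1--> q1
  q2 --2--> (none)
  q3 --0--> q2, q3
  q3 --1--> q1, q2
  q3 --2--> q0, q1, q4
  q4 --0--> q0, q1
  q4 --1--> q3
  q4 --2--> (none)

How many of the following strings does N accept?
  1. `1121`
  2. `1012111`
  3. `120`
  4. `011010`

4

`1121`: accepted
`1012111`: accepted
`120`: accepted
`011010`: accepted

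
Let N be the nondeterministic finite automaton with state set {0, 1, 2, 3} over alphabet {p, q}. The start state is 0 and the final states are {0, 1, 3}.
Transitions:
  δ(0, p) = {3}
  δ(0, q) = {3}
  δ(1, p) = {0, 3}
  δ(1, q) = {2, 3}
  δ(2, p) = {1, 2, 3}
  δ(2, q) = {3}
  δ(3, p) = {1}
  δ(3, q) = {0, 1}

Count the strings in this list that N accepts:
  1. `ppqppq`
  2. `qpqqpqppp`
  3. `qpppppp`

`ppqppq`: accepted
`qpqqpqppp`: accepted
`qpppppp`: accepted

3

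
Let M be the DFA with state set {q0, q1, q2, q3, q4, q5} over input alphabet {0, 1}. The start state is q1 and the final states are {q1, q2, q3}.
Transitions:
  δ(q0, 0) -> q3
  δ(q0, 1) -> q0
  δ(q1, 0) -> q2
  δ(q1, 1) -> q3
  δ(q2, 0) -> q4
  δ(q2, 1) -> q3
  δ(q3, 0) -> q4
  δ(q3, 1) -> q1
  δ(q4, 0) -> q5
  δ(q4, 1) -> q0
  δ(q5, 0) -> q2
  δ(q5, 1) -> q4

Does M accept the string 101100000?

q1 --1--> q3
q3 --0--> q4
q4 --1--> q0
q0 --1--> q0
q0 --0--> q3
q3 --0--> q4
q4 --0--> q5
q5 --0--> q2
q2 --0--> q4
End in state q4, which is not an accepting state.

rejected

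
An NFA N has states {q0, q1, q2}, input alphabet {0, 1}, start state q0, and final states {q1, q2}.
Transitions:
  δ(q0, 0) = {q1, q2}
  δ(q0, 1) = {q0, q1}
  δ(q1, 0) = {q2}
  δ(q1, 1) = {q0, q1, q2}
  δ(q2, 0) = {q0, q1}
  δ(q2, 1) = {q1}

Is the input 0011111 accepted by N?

accepted

Start: {q0}
read 0: {q1, q2}
read 0: {q0, q1, q2}
read 1: {q0, q1, q2}
read 1: {q0, q1, q2}
read 1: {q0, q1, q2}
read 1: {q0, q1, q2}
read 1: {q0, q1, q2}
Reachable ∩ accepting = {q1, q2} — nonempty.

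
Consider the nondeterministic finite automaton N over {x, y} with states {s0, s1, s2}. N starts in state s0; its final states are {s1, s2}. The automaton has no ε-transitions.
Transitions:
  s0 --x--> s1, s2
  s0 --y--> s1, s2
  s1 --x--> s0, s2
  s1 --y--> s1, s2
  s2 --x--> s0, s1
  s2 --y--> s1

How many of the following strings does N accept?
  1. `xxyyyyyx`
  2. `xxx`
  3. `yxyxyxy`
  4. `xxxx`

`xxyyyyyx`: accepted
`xxx`: accepted
`yxyxyxy`: accepted
`xxxx`: accepted

4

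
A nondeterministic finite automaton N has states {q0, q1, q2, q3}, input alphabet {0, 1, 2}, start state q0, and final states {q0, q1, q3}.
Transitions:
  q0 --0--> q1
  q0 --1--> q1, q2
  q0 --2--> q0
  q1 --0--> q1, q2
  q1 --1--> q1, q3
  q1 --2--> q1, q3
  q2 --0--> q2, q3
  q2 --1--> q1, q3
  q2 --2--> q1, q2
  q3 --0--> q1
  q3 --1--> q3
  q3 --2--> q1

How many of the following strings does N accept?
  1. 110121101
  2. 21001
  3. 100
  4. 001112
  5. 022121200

110121101: accepted
21001: accepted
100: accepted
001112: accepted
022121200: accepted

5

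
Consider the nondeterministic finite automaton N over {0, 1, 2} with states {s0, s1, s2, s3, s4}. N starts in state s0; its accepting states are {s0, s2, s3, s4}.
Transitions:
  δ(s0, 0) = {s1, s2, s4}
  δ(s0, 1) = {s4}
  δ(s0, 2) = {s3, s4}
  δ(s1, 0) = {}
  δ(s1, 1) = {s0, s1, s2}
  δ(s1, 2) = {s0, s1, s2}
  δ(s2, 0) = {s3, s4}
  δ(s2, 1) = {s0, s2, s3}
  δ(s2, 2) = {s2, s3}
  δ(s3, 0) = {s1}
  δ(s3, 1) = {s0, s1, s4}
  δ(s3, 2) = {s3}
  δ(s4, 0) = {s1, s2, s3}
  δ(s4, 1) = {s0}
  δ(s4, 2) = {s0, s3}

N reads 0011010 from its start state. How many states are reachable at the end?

Start: {s0}
read 0: {s1, s2, s4}
read 0: {s1, s2, s3, s4}
read 1: {s0, s1, s2, s3, s4}
read 1: {s0, s1, s2, s3, s4}
read 0: {s1, s2, s3, s4}
read 1: {s0, s1, s2, s3, s4}
read 0: {s1, s2, s3, s4}
Final reachable set {s1, s2, s3, s4} has 4 states.

4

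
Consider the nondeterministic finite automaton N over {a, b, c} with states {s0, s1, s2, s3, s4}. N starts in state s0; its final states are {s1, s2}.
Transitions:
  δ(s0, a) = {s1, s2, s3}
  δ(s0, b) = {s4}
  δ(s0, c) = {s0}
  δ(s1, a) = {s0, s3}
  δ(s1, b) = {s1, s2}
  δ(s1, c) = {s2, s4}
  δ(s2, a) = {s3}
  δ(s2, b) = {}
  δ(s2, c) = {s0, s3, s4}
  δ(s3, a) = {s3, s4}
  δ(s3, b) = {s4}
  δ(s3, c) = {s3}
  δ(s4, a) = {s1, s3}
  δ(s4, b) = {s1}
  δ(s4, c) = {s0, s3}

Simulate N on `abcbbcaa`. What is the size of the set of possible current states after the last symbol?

Start: {s0}
read a: {s1, s2, s3}
read b: {s1, s2, s4}
read c: {s0, s2, s3, s4}
read b: {s1, s4}
read b: {s1, s2}
read c: {s0, s2, s3, s4}
read a: {s1, s2, s3, s4}
read a: {s0, s1, s3, s4}
Final reachable set {s0, s1, s3, s4} has 4 states.

4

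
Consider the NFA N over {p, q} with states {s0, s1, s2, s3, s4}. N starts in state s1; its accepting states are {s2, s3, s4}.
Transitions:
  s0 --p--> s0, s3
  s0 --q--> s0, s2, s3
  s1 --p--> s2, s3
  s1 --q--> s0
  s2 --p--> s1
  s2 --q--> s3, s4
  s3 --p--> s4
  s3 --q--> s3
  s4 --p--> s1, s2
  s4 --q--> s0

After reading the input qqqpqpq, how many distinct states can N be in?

4

Start: {s1}
read q: {s0}
read q: {s0, s2, s3}
read q: {s0, s2, s3, s4}
read p: {s0, s1, s2, s3, s4}
read q: {s0, s2, s3, s4}
read p: {s0, s1, s2, s3, s4}
read q: {s0, s2, s3, s4}
Final reachable set {s0, s2, s3, s4} has 4 states.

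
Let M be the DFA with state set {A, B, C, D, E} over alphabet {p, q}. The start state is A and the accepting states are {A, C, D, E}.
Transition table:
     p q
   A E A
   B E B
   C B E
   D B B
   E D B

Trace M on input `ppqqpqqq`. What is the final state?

A --p--> E
E --p--> D
D --q--> B
B --q--> B
B --p--> E
E --q--> B
B --q--> B
B --q--> B

B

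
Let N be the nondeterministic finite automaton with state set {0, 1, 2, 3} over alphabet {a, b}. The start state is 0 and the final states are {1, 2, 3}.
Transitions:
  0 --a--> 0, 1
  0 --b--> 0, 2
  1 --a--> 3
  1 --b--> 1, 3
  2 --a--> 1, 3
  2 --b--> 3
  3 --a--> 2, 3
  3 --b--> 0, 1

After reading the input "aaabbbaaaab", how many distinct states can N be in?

4

Start: {0}
read a: {0, 1}
read a: {0, 1, 3}
read a: {0, 1, 2, 3}
read b: {0, 1, 2, 3}
read b: {0, 1, 2, 3}
read b: {0, 1, 2, 3}
read a: {0, 1, 2, 3}
read a: {0, 1, 2, 3}
read a: {0, 1, 2, 3}
read a: {0, 1, 2, 3}
read b: {0, 1, 2, 3}
Final reachable set {0, 1, 2, 3} has 4 states.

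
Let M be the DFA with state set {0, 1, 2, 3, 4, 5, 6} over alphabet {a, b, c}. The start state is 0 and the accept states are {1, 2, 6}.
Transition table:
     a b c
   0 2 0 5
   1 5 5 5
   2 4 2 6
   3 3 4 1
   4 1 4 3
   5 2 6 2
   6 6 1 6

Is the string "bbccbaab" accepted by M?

rejected

0 --b--> 0
0 --b--> 0
0 --c--> 5
5 --c--> 2
2 --b--> 2
2 --a--> 4
4 --a--> 1
1 --b--> 5
End in state 5, which is not an accepting state.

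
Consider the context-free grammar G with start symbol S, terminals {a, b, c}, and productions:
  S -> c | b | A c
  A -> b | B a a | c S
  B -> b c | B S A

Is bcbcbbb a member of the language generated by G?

no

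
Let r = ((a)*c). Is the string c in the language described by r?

Split as ε·c: (a)* matches ε and c matches c.

yes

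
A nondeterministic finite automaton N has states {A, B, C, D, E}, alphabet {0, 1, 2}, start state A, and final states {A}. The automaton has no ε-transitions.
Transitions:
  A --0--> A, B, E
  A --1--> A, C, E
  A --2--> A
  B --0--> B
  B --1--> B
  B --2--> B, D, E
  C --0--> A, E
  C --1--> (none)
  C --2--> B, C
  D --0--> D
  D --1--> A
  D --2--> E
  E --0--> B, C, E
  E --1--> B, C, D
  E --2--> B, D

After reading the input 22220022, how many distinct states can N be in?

5

Start: {A}
read 2: {A}
read 2: {A}
read 2: {A}
read 2: {A}
read 0: {A, B, E}
read 0: {A, B, C, E}
read 2: {A, B, C, D, E}
read 2: {A, B, C, D, E}
Final reachable set {A, B, C, D, E} has 5 states.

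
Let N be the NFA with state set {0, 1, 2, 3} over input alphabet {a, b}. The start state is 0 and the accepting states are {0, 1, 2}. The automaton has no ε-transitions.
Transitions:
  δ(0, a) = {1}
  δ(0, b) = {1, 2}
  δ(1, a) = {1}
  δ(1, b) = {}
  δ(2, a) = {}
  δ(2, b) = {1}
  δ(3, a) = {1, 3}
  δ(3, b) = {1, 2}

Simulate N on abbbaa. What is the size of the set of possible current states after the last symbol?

0

Start: {0}
read a: {1}
read b: {}
The reachable set is empty and stays empty for the remaining 4 symbols.
Final reachable set {} has 0 states.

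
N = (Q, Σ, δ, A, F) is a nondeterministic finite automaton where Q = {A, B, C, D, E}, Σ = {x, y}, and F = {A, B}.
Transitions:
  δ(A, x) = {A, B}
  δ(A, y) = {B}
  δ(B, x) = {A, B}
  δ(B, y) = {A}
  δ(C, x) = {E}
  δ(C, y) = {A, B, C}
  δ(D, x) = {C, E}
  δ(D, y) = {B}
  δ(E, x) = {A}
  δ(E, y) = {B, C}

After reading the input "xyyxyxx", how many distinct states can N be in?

Start: {A}
read x: {A, B}
read y: {A, B}
read y: {A, B}
read x: {A, B}
read y: {A, B}
read x: {A, B}
read x: {A, B}
Final reachable set {A, B} has 2 states.

2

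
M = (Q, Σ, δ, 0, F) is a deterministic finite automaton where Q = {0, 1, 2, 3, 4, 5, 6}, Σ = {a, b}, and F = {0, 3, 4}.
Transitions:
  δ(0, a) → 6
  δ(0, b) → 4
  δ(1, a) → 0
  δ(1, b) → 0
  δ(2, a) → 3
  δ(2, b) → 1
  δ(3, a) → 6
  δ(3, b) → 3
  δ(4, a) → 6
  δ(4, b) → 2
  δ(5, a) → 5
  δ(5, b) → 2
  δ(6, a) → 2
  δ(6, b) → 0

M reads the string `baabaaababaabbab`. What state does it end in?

0

0 --b--> 4
4 --a--> 6
6 --a--> 2
2 --b--> 1
1 --a--> 0
0 --a--> 6
6 --a--> 2
2 --b--> 1
1 --a--> 0
0 --b--> 4
4 --a--> 6
6 --a--> 2
2 --b--> 1
1 --b--> 0
0 --a--> 6
6 --b--> 0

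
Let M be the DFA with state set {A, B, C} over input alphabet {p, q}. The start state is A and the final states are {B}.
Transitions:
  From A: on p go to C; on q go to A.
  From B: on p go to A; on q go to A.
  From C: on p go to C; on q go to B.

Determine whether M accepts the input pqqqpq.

accepted

A --p--> C
C --q--> B
B --q--> A
A --q--> A
A --p--> C
C --q--> B
End in state B, which is an accepting state.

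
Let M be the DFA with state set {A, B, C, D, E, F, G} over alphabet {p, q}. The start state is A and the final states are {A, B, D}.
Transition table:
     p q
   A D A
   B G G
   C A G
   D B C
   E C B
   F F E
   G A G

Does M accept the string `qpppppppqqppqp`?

accepted

A --q--> A
A --p--> D
D --p--> B
B --p--> G
G --p--> A
A --p--> D
D --p--> B
B --p--> G
G --q--> G
G --q--> G
G --p--> A
A --p--> D
D --q--> C
C --p--> A
End in state A, which is an accepting state.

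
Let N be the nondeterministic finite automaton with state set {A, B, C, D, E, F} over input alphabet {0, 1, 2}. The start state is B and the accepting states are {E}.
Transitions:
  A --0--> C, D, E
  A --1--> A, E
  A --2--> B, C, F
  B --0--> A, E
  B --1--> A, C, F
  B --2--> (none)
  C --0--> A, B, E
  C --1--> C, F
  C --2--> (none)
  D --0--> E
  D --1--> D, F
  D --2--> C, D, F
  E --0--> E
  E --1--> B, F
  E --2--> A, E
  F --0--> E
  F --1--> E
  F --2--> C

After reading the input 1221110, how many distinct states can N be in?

3

Start: {B}
read 1: {A, C, F}
read 2: {B, C, F}
read 2: {C}
read 1: {C, F}
read 1: {C, E, F}
read 1: {B, C, E, F}
read 0: {A, B, E}
Final reachable set {A, B, E} has 3 states.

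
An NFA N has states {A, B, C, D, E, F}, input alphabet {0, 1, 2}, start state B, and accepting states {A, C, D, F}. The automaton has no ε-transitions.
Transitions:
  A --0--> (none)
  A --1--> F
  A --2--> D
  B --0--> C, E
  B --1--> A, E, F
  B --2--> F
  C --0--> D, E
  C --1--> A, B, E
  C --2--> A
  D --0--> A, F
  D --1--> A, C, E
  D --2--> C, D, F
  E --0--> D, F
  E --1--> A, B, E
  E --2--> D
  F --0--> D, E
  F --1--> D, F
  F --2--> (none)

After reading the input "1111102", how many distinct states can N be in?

4

Start: {B}
read 1: {A, E, F}
read 1: {A, B, D, E, F}
read 1: {A, B, C, D, E, F}
read 1: {A, B, C, D, E, F}
read 1: {A, B, C, D, E, F}
read 0: {A, C, D, E, F}
read 2: {A, C, D, F}
Final reachable set {A, C, D, F} has 4 states.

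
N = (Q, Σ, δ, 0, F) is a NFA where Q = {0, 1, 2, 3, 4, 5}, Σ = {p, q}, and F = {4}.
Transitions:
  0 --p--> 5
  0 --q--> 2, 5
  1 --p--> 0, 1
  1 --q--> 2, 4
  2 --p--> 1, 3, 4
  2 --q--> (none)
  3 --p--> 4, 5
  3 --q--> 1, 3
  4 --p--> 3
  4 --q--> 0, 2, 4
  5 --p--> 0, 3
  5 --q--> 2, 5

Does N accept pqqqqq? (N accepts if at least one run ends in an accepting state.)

rejected

Start: {0}
read p: {5}
read q: {2, 5}
read q: {2, 5}
read q: {2, 5}
read q: {2, 5}
read q: {2, 5}
Reachable ∩ accepting = {} — empty.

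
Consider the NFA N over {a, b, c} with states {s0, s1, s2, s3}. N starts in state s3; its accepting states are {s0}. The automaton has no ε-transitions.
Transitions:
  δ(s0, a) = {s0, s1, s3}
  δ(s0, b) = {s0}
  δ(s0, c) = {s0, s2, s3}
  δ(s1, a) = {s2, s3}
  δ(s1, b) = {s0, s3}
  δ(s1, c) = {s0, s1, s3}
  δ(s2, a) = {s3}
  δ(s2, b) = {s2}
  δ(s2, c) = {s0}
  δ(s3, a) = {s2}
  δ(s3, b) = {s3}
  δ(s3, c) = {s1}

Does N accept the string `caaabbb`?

rejected

Start: {s3}
read c: {s1}
read a: {s2, s3}
read a: {s2, s3}
read a: {s2, s3}
read b: {s2, s3}
read b: {s2, s3}
read b: {s2, s3}
Reachable ∩ accepting = {} — empty.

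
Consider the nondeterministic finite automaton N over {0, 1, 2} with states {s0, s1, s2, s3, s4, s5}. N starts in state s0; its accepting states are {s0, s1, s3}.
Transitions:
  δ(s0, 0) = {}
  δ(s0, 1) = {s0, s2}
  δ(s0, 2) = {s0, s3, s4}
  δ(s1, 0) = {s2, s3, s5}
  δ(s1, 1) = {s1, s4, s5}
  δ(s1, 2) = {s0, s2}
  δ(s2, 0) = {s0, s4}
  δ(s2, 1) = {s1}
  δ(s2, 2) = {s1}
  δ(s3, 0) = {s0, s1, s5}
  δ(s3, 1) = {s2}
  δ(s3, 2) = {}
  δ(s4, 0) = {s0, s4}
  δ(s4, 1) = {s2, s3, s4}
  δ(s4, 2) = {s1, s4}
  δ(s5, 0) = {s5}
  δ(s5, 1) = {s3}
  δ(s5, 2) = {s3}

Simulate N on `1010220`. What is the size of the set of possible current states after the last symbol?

6

Start: {s0}
read 1: {s0, s2}
read 0: {s0, s4}
read 1: {s0, s2, s3, s4}
read 0: {s0, s1, s4, s5}
read 2: {s0, s1, s2, s3, s4}
read 2: {s0, s1, s2, s3, s4}
read 0: {s0, s1, s2, s3, s4, s5}
Final reachable set {s0, s1, s2, s3, s4, s5} has 6 states.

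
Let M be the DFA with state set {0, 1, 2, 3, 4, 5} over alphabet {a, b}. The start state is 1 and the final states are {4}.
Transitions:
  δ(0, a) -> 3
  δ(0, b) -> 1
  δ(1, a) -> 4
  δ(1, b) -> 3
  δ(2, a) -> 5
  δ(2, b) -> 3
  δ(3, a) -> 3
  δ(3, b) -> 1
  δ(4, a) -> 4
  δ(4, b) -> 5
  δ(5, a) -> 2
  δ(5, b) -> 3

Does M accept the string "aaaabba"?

1 --a--> 4
4 --a--> 4
4 --a--> 4
4 --a--> 4
4 --b--> 5
5 --b--> 3
3 --a--> 3
End in state 3, which is not an accepting state.

rejected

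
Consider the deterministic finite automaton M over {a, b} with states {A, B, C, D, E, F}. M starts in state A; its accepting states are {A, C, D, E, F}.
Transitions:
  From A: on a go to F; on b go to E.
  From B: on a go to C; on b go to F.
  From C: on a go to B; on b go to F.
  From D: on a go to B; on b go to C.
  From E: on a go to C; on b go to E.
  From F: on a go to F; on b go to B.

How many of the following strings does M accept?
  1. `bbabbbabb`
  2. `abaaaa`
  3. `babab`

1

`bbabbbabb`: accepted
`abaaaa`: rejected
`babab`: rejected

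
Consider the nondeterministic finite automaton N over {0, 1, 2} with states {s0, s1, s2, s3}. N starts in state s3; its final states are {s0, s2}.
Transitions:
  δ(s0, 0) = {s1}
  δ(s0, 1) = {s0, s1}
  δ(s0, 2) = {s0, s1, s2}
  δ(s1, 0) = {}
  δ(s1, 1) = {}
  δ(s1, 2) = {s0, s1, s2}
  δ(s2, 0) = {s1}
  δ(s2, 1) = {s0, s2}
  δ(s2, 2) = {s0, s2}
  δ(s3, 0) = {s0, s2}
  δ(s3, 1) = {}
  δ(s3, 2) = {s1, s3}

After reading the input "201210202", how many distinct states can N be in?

3

Start: {s3}
read 2: {s1, s3}
read 0: {s0, s2}
read 1: {s0, s1, s2}
read 2: {s0, s1, s2}
read 1: {s0, s1, s2}
read 0: {s1}
read 2: {s0, s1, s2}
read 0: {s1}
read 2: {s0, s1, s2}
Final reachable set {s0, s1, s2} has 3 states.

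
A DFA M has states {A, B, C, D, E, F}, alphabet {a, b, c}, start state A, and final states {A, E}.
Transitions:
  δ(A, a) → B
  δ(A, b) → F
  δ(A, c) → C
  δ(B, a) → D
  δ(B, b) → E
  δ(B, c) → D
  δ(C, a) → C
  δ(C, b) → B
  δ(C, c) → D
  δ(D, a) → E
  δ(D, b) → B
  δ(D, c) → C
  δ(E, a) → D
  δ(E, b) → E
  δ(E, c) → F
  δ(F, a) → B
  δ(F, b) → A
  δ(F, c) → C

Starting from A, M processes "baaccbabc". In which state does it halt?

D

A --b--> F
F --a--> B
B --a--> D
D --c--> C
C --c--> D
D --b--> B
B --a--> D
D --b--> B
B --c--> D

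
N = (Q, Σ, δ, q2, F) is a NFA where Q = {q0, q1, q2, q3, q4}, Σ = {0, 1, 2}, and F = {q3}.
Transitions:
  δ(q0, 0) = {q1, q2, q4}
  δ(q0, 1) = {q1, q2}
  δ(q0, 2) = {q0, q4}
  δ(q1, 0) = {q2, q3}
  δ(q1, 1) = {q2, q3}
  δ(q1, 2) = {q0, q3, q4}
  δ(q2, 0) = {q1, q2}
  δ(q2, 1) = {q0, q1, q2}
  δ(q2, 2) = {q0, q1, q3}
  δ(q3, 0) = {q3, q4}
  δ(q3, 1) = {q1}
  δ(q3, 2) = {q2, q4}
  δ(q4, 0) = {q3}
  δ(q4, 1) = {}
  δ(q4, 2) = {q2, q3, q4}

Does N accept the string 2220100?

accepted

Start: {q2}
read 2: {q0, q1, q3}
read 2: {q0, q2, q3, q4}
read 2: {q0, q1, q2, q3, q4}
read 0: {q1, q2, q3, q4}
read 1: {q0, q1, q2, q3}
read 0: {q1, q2, q3, q4}
read 0: {q1, q2, q3, q4}
Reachable ∩ accepting = {q3} — nonempty.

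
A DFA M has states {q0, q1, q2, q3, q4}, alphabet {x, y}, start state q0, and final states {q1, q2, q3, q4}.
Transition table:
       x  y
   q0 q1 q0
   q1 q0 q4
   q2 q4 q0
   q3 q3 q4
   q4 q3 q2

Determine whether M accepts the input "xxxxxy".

q0 --x--> q1
q1 --x--> q0
q0 --x--> q1
q1 --x--> q0
q0 --x--> q1
q1 --y--> q4
End in state q4, which is an accepting state.

accepted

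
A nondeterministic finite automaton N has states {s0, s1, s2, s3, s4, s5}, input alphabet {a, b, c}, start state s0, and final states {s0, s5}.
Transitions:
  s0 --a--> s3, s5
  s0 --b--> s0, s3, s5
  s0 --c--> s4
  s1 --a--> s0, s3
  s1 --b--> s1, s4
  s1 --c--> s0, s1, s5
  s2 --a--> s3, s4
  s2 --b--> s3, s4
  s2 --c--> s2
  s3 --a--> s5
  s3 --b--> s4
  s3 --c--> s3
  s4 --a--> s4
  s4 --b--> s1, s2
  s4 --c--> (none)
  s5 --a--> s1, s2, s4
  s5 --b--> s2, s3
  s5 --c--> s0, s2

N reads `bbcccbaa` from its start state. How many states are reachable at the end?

3

Start: {s0}
read b: {s0, s3, s5}
read b: {s0, s2, s3, s4, s5}
read c: {s0, s2, s3, s4}
read c: {s2, s3, s4}
read c: {s2, s3}
read b: {s3, s4}
read a: {s4, s5}
read a: {s1, s2, s4}
Final reachable set {s1, s2, s4} has 3 states.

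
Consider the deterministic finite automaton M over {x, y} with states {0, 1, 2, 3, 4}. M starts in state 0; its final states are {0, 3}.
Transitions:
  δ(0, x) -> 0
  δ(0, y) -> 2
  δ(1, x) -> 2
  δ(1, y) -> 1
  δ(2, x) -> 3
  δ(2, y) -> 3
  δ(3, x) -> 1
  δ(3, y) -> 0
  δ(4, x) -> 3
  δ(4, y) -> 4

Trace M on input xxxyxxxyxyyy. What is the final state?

0 --x--> 0
0 --x--> 0
0 --x--> 0
0 --y--> 2
2 --x--> 3
3 --x--> 1
1 --x--> 2
2 --y--> 3
3 --x--> 1
1 --y--> 1
1 --y--> 1
1 --y--> 1

1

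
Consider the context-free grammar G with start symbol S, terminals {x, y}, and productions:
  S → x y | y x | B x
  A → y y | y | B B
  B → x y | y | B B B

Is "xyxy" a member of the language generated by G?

no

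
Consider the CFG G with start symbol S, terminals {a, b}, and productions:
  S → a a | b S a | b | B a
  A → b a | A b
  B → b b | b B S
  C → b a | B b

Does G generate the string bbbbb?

no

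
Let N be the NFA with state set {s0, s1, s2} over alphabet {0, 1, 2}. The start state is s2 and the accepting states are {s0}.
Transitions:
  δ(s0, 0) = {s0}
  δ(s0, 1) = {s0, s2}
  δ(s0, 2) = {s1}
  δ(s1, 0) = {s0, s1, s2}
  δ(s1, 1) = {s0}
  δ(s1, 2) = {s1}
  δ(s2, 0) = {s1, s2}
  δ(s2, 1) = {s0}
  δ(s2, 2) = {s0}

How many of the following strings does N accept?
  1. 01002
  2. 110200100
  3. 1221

2

01002: rejected
110200100: accepted
1221: accepted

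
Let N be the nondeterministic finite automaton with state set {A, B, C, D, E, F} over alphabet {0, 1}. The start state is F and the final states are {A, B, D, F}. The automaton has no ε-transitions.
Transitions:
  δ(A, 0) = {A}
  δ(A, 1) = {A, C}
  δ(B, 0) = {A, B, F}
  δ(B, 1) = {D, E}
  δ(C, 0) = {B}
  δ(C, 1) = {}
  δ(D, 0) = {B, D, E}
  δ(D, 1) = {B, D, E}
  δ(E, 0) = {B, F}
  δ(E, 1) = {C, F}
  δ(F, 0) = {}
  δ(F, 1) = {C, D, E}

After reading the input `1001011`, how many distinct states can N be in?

6

Start: {F}
read 1: {C, D, E}
read 0: {B, D, E, F}
read 0: {A, B, D, E, F}
read 1: {A, B, C, D, E, F}
read 0: {A, B, D, E, F}
read 1: {A, B, C, D, E, F}
read 1: {A, B, C, D, E, F}
Final reachable set {A, B, C, D, E, F} has 6 states.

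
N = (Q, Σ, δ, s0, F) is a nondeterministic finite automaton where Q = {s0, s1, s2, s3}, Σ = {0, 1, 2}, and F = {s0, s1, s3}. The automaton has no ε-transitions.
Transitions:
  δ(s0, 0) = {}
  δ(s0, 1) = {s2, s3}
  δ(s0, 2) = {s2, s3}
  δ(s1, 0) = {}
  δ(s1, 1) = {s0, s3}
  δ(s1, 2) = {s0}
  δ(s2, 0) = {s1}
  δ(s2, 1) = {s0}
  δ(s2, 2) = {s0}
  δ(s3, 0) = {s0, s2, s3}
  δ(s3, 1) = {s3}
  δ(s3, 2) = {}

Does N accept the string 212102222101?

accepted

Start: {s0}
read 2: {s2, s3}
read 1: {s0, s3}
read 2: {s2, s3}
read 1: {s0, s3}
read 0: {s0, s2, s3}
read 2: {s0, s2, s3}
read 2: {s0, s2, s3}
read 2: {s0, s2, s3}
read 2: {s0, s2, s3}
read 1: {s0, s2, s3}
read 0: {s0, s1, s2, s3}
read 1: {s0, s2, s3}
Reachable ∩ accepting = {s0, s3} — nonempty.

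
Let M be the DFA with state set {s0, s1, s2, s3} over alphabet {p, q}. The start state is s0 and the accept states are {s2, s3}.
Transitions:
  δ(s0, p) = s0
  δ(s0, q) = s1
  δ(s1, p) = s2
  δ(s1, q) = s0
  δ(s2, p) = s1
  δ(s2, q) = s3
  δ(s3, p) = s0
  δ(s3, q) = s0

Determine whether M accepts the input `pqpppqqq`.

s0 --p--> s0
s0 --q--> s1
s1 --p--> s2
s2 --p--> s1
s1 --p--> s2
s2 --q--> s3
s3 --q--> s0
s0 --q--> s1
End in state s1, which is not an accepting state.

rejected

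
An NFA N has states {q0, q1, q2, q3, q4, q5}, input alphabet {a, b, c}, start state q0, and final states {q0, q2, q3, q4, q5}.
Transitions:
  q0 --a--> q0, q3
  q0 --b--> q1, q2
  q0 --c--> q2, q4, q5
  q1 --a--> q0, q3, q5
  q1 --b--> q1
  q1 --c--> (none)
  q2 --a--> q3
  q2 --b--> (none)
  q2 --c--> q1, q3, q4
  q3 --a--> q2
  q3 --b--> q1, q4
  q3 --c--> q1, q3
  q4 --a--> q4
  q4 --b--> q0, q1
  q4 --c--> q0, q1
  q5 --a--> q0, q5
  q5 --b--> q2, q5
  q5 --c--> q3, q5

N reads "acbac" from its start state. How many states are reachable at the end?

Start: {q0}
read a: {q0, q3}
read c: {q1, q2, q3, q4, q5}
read b: {q0, q1, q2, q4, q5}
read a: {q0, q3, q4, q5}
read c: {q0, q1, q2, q3, q4, q5}
Final reachable set {q0, q1, q2, q3, q4, q5} has 6 states.

6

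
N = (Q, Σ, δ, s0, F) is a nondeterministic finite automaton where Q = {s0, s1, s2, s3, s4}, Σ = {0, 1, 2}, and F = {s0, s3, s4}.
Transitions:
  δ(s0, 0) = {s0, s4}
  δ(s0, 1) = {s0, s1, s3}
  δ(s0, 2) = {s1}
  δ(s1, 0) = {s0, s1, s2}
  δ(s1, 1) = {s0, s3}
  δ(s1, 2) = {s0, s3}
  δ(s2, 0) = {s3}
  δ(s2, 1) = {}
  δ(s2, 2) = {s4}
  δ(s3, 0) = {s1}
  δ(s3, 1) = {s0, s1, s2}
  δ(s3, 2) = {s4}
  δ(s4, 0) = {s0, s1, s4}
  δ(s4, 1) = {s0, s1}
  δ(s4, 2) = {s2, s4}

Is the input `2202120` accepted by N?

Start: {s0}
read 2: {s1}
read 2: {s0, s3}
read 0: {s0, s1, s4}
read 2: {s0, s1, s2, s3, s4}
read 1: {s0, s1, s2, s3}
read 2: {s0, s1, s3, s4}
read 0: {s0, s1, s2, s4}
Reachable ∩ accepting = {s0, s4} — nonempty.

accepted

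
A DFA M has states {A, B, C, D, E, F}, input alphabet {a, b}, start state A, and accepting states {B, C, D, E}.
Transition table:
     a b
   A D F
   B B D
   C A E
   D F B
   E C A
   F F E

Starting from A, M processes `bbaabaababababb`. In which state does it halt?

A

A --b--> F
F --b--> E
E --a--> C
C --a--> A
A --b--> F
F --a--> F
F --a--> F
F --b--> E
E --a--> C
C --b--> E
E --a--> C
C --b--> E
E --a--> C
C --b--> E
E --b--> A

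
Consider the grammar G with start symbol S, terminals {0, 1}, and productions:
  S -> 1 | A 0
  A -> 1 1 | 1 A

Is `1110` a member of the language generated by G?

S ⇒ A0 ⇒ 1A0 ⇒ 1110

yes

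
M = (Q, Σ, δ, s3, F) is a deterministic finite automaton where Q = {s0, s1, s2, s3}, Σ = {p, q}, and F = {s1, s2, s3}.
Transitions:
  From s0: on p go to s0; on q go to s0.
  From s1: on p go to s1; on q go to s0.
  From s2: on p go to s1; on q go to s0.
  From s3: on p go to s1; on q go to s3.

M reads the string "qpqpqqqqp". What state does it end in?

s3 --q--> s3
s3 --p--> s1
s1 --q--> s0
s0 --p--> s0
s0 --q--> s0
s0 --q--> s0
s0 --q--> s0
s0 --q--> s0
s0 --p--> s0

s0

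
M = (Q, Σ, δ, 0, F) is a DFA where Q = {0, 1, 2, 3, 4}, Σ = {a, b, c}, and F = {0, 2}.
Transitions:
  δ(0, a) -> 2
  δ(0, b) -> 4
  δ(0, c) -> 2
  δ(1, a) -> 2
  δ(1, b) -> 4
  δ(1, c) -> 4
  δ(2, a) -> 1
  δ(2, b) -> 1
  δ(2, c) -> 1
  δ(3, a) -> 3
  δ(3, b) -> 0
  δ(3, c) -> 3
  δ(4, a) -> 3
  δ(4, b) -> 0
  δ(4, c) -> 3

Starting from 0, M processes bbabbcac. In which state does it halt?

0 --b--> 4
4 --b--> 0
0 --a--> 2
2 --b--> 1
1 --b--> 4
4 --c--> 3
3 --a--> 3
3 --c--> 3

3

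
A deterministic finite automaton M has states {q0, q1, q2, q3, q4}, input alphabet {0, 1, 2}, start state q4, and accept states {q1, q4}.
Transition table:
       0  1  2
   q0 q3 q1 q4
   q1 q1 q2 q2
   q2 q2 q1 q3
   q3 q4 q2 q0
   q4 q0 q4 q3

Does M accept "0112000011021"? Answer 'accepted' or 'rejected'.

q4 --0--> q0
q0 --1--> q1
q1 --1--> q2
q2 --2--> q3
q3 --0--> q4
q4 --0--> q0
q0 --0--> q3
q3 --0--> q4
q4 --1--> q4
q4 --1--> q4
q4 --0--> q0
q0 --2--> q4
q4 --1--> q4
End in state q4, which is an accepting state.

accepted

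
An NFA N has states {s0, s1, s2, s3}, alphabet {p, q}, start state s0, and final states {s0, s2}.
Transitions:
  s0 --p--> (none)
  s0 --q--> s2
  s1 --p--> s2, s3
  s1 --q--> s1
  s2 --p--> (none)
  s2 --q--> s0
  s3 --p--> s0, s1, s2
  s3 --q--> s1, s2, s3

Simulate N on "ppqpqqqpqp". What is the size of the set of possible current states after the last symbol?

0

Start: {s0}
read p: {}
The reachable set is empty and stays empty for the remaining 9 symbols.
Final reachable set {} has 0 states.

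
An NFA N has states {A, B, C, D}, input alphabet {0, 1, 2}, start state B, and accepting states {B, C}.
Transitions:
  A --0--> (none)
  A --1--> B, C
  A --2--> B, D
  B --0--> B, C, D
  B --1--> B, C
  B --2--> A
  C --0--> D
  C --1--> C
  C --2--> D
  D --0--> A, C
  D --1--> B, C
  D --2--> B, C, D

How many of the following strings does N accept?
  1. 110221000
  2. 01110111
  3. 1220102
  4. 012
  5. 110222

4

110221000: accepted
01110111: accepted
1220102: accepted
012: rejected
110222: accepted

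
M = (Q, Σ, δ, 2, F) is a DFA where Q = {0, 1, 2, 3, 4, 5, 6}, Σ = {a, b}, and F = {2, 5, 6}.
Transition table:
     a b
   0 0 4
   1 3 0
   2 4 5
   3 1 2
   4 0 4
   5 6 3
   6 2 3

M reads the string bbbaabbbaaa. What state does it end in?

0

2 --b--> 5
5 --b--> 3
3 --b--> 2
2 --a--> 4
4 --a--> 0
0 --b--> 4
4 --b--> 4
4 --b--> 4
4 --a--> 0
0 --a--> 0
0 --a--> 0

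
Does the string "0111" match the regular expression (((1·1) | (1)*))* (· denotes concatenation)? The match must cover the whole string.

no

0111 cannot be split into zero or more pieces each matching ((1·1)|(1)*).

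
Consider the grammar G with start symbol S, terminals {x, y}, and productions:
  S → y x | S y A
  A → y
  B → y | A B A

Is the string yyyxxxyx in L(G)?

no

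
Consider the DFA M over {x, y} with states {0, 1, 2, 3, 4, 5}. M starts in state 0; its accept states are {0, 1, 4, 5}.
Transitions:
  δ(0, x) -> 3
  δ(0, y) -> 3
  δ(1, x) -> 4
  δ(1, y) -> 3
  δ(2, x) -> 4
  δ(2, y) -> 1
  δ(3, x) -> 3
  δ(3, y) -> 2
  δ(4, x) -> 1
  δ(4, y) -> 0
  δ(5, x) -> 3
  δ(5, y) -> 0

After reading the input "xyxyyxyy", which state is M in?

1

0 --x--> 3
3 --y--> 2
2 --x--> 4
4 --y--> 0
0 --y--> 3
3 --x--> 3
3 --y--> 2
2 --y--> 1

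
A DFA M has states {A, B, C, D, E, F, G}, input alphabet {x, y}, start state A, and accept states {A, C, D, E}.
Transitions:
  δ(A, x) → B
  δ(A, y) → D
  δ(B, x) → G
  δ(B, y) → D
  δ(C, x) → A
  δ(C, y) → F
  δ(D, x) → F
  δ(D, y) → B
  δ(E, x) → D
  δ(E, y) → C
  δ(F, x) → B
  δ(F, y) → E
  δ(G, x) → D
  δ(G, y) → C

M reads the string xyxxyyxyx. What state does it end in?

A

A --x--> B
B --y--> D
D --x--> F
F --x--> B
B --y--> D
D --y--> B
B --x--> G
G --y--> C
C --x--> A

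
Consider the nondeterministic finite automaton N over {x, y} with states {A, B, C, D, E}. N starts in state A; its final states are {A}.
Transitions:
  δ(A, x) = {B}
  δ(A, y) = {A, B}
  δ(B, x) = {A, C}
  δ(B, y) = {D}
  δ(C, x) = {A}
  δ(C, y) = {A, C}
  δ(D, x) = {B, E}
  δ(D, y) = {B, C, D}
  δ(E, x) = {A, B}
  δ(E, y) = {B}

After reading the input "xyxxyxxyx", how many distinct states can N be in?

4

Start: {A}
read x: {B}
read y: {D}
read x: {B, E}
read x: {A, B, C}
read y: {A, B, C, D}
read x: {A, B, C, E}
read x: {A, B, C}
read y: {A, B, C, D}
read x: {A, B, C, E}
Final reachable set {A, B, C, E} has 4 states.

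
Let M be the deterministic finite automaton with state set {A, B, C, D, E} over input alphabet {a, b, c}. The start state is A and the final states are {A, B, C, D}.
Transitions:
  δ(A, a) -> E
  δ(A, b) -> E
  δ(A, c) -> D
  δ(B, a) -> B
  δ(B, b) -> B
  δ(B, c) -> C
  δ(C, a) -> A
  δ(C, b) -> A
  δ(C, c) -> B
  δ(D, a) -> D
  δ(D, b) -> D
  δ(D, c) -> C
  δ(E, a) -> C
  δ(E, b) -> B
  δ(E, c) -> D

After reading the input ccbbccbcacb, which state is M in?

A --c--> D
D --c--> C
C --b--> A
A --b--> E
E --c--> D
D --c--> C
C --b--> A
A --c--> D
D --a--> D
D --c--> C
C --b--> A

A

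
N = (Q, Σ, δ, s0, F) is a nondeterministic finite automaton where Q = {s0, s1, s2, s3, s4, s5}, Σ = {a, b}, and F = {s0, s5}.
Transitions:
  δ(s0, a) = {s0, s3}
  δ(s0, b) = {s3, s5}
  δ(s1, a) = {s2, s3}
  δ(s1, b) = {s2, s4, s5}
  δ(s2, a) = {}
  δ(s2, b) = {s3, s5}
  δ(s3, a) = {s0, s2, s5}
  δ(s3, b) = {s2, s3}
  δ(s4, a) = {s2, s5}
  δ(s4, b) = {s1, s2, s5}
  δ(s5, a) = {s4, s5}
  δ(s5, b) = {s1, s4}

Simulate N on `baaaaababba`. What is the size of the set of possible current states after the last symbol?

Start: {s0}
read b: {s3, s5}
read a: {s0, s2, s4, s5}
read a: {s0, s2, s3, s4, s5}
read a: {s0, s2, s3, s4, s5}
read a: {s0, s2, s3, s4, s5}
read a: {s0, s2, s3, s4, s5}
read b: {s1, s2, s3, s4, s5}
read a: {s0, s2, s3, s4, s5}
read b: {s1, s2, s3, s4, s5}
read b: {s1, s2, s3, s4, s5}
read a: {s0, s2, s3, s4, s5}
Final reachable set {s0, s2, s3, s4, s5} has 5 states.

5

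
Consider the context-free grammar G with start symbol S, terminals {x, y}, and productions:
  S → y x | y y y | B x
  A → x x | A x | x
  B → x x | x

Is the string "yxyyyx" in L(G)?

no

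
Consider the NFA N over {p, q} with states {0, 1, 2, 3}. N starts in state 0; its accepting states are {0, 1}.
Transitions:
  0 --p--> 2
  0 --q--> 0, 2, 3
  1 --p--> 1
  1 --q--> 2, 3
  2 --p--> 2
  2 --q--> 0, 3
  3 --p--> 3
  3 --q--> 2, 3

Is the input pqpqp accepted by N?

Start: {0}
read p: {2}
read q: {0, 3}
read p: {2, 3}
read q: {0, 2, 3}
read p: {2, 3}
Reachable ∩ accepting = {} — empty.

rejected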